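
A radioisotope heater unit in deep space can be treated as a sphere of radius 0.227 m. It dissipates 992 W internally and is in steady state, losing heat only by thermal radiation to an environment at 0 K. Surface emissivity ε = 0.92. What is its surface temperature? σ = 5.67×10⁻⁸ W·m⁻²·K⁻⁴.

Steady state: internal power = radiated power, P = εσA T⁴.
Radiating area A = 4πr² = 0.6475 m².
T⁴ = P/(εσA) = 992/(0.92·5.67×10⁻⁸·0.6475) = 2.937×10¹⁰ K⁴.
T = (2.937×10¹⁰)^(1/4).

T ≈ 414 K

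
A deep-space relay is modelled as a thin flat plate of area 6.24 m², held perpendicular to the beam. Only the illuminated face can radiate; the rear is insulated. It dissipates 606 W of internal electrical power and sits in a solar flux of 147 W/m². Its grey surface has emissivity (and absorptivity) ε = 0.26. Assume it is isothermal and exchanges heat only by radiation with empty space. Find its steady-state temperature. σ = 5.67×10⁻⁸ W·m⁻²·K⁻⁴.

At steady state, absorbed solar power + internal power = radiated power.
Absorbed: α·S·A_cross = 0.26·147·6.240 = 238.5 W (cross-section A).
Total input = 238.5 + 606 = 844.5 W.
Radiated: εσ·A_surf·T⁴ with A_surf = A = 6.240 m².
T⁴ = 844.5/(0.26·5.67×10⁻⁸·6.240) = 9.180×10⁹ K⁴.

T ≈ 310 K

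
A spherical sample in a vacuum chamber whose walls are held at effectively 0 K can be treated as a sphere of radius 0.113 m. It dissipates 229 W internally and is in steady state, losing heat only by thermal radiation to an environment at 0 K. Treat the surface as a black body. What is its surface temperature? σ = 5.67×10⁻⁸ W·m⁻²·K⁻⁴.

T ≈ 398 K

Steady state: internal power = radiated power, P = εσA T⁴.
Radiating area A = 4πr² = 0.1605 m².
T⁴ = P/(εσA) = 229/(1.0·5.67×10⁻⁸·0.1605) = 2.517×10¹⁰ K⁴.
T = (2.517×10¹⁰)^(1/4).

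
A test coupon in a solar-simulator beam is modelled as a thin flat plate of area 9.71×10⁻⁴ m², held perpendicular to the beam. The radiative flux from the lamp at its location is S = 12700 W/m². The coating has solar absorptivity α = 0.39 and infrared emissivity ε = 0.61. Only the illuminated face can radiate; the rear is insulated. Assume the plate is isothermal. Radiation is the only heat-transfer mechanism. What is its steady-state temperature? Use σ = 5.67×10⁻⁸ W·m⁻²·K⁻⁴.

T ≈ 615 K

At equilibrium, absorbed power = emitted power.
Absorbing cross-section = A = 9.710×10⁻⁴ m²; emitting surface = A = 9.710×10⁻⁴ m² (ratio 1).
αS·A_cross = εσ·A_surf·T⁴  ⇒  T⁴ = αS/(ε·1σ).
T⁴ = 0.390·12700/(0.61·1·5.67×10⁻⁸) = 1.432×10¹¹ K⁴.
T = (1.432×10¹¹)^(1/4).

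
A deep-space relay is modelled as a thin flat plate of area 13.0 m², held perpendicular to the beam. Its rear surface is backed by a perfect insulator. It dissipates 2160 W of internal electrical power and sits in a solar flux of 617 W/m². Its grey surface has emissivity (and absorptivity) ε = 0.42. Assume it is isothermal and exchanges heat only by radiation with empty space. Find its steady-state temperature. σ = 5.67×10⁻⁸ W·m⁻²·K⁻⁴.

T ≈ 366 K

At steady state, absorbed solar power + internal power = radiated power.
Absorbed: α·S·A_cross = 0.42·617·13.00 = 3369 W (cross-section A).
Total input = 3369 + 2160 = 5529 W.
Radiated: εσ·A_surf·T⁴ with A_surf = A = 13.00 m².
T⁴ = 5529/(0.42·5.67×10⁻⁸·13.00) = 1.786×10¹⁰ K⁴.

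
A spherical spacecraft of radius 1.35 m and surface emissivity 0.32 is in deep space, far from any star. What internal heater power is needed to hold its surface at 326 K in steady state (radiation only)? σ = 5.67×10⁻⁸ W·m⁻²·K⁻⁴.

P = εσ·4πr²·T⁴.
4πr² = 22.90 m²; T⁴ = 1.129×10¹⁰ K⁴.
P = 0.32·5.67×10⁻⁸·22.90·1.129×10¹⁰.

P ≈ 4690 W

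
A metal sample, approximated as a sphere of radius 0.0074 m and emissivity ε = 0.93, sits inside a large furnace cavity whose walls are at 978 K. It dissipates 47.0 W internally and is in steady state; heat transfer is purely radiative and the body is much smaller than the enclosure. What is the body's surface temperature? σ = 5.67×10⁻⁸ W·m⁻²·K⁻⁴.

T ≈ 1220 K

For a small grey body in a large enclosure, net radiated power = εσA(T⁴ − T_w⁴).
Steady state: P = εσA(T⁴ − T_w⁴) with A = 4πr² = 6.881×10⁻⁴ m².
T⁴ = P/(εσA) + T_w⁴ = 47.0/(0.93·5.67×10⁻⁸·6.881×10⁻⁴) + (978)⁴
    = 1.295×10¹² + 9.149×10¹¹ = 2.210×10¹² K⁴.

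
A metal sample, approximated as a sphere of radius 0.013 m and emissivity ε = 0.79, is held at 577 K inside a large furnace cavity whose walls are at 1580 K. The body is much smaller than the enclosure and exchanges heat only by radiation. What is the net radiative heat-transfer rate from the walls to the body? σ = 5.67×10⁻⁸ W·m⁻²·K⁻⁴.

For a small grey body in a large enclosure: P_net = εσA(T_body⁴ − T_wall⁴).
A = 4πr² = 0.002124 m²; T_body⁴ − T_wall⁴ = 1.108×10¹¹ − 6.232×10¹² = -6.121×10¹² K⁴.
|P_net| = 0.79·5.67×10⁻⁸·0.002124·6.121×10¹².

P_net ≈ 582 W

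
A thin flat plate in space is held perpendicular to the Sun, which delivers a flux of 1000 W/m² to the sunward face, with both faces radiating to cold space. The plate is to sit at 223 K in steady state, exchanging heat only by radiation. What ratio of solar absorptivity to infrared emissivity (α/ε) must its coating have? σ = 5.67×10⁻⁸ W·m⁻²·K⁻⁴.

Balance: αS·A = εσ·2A·T⁴ ⇒ α/ε = 2σT⁴/S.
α/ε = 2·5.67×10⁻⁸·(223)⁴/1000 = 2·5.67×10⁻⁸·2.473×10⁹/1000.

α/ε ≈ 0.280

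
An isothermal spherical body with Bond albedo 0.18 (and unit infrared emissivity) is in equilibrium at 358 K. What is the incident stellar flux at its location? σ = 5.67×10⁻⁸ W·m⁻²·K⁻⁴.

(1−a)S·πr² = σ·4πr²·T⁴ ⇒ S = 4σT⁴/(1−a).
S = 4·5.67×10⁻⁸·1.643×10¹⁰/0.820.

S ≈ 4540 W/m²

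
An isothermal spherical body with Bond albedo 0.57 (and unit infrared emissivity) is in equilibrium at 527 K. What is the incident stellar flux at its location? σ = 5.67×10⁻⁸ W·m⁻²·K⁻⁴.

S ≈ 40700 W/m²

(1−a)S·πr² = σ·4πr²·T⁴ ⇒ S = 4σT⁴/(1−a).
S = 4·5.67×10⁻⁸·7.713×10¹⁰/0.430.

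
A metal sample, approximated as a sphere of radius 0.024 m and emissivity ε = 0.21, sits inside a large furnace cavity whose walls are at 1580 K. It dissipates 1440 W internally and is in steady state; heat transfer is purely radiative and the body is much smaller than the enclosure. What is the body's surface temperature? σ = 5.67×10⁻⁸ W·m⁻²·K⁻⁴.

T ≈ 2190 K

For a small grey body in a large enclosure, net radiated power = εσA(T⁴ − T_w⁴).
Steady state: P = εσA(T⁴ − T_w⁴) with A = 4πr² = 0.007238 m².
T⁴ = P/(εσA) + T_w⁴ = 1440/(0.21·5.67×10⁻⁸·0.007238) + (1580)⁴
    = 1.671×10¹³ + 6.232×10¹² = 2.294×10¹³ K⁴.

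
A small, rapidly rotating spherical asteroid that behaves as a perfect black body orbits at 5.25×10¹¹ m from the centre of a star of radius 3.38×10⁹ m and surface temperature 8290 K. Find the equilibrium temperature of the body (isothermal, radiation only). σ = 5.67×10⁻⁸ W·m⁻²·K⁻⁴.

The star's surface emits σT_*⁴; at distance d the flux is S = σT_*⁴(R_*/d)².
S = 5.67×10⁻⁸·(8290)⁴·(3.38×10⁹/5.25×10¹¹)² = 11100 W/m².
For an isothermal sphere T⁴ = (1−a)S/(4σ) = 4.894×10¹⁰ K⁴.

T ≈ 470 K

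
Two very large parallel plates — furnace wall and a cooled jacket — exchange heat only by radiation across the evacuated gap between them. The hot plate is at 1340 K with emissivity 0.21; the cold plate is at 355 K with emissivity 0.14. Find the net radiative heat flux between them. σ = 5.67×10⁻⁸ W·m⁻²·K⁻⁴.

q ≈ 16700 W/m²

For two infinite grey parallel plates, q = σ(T₁⁴ − T₂⁴)/(1/ε₁ + 1/ε₂ − 1).
T₁⁴ − T₂⁴ = 3.224×10¹² − 1.588×10¹⁰ = 3.208×10¹² K⁴.
1/ε₁ + 1/ε₂ − 1 = 4.762 + 7.143 − 1 = 10.90.
q = 5.67×10⁻⁸ × 3.208×10¹² / 10.90.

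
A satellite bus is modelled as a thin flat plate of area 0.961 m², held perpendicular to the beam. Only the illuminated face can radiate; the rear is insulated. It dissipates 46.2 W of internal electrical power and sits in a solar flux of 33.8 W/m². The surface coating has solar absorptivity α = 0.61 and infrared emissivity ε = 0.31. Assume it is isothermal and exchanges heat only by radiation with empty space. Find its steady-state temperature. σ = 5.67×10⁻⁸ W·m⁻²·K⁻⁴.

T ≈ 250 K

At steady state, absorbed solar power + internal power = radiated power.
Absorbed: α·S·A_cross = 0.61·33.8·0.9610 = 19.81 W (cross-section A).
Total input = 19.81 + 46.2 = 66.01 W.
Radiated: εσ·A_surf·T⁴ with A_surf = A = 0.9610 m².
T⁴ = 66.01/(0.31·5.67×10⁻⁸·0.9610) = 3.908×10⁹ K⁴.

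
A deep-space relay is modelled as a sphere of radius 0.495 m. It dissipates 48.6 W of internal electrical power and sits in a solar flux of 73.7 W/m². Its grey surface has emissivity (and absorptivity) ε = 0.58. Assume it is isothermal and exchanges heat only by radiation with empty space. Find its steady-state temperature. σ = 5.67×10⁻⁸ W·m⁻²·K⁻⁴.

At steady state, absorbed solar power + internal power = radiated power.
Absorbed: α·S·A_cross = 0.58·73.7·0.7698 = 32.90 W (cross-section πr²).
Total input = 32.90 + 48.6 = 81.50 W.
Radiated: εσ·A_surf·T⁴ with A_surf = 4πr² = 3.079 m².
T⁴ = 81.50/(0.58·5.67×10⁻⁸·3.079) = 8.049×10⁸ K⁴.

T ≈ 168 K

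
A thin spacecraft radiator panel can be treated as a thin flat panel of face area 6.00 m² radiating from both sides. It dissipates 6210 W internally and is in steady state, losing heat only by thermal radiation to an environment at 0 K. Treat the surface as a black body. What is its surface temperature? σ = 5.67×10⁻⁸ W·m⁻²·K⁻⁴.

Steady state: internal power = radiated power, P = εσA T⁴.
Radiating area A = 2·6.00 = 12.00 m².
T⁴ = P/(εσA) = 6210/(1.0·5.67×10⁻⁸·12.00) = 9.127×10⁹ K⁴.
T = (9.127×10⁹)^(1/4).

T ≈ 309 K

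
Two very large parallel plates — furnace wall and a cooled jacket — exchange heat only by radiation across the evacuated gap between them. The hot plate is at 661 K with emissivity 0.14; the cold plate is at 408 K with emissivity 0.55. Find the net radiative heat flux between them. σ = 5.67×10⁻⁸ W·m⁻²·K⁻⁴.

q ≈ 1160 W/m²

For two infinite grey parallel plates, q = σ(T₁⁴ − T₂⁴)/(1/ε₁ + 1/ε₂ − 1).
T₁⁴ − T₂⁴ = 1.909×10¹¹ − 2.771×10¹⁰ = 1.632×10¹¹ K⁴.
1/ε₁ + 1/ε₂ − 1 = 7.143 + 1.818 − 1 = 7.961.
q = 5.67×10⁻⁸ × 1.632×10¹¹ / 7.961.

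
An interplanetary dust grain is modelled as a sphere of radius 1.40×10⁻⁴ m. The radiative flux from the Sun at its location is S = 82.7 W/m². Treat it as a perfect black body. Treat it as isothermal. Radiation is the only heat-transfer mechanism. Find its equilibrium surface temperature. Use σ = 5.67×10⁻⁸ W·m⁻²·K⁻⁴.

At equilibrium, absorbed power = emitted power.
Absorbing cross-section = πr² = 6.158×10⁻⁸ m²; emitting surface = 4πr² = 2.463×10⁻⁷ m² (ratio 4).
S·A_cross = εσ·A_surf·T⁴  ⇒  T⁴ = S/(4σ).
T⁴ = 1.00·82.7/(4·5.67×10⁻⁸) = 3.646×10⁸ K⁴.
T = (3.646×10⁸)^(1/4).

T ≈ 138 K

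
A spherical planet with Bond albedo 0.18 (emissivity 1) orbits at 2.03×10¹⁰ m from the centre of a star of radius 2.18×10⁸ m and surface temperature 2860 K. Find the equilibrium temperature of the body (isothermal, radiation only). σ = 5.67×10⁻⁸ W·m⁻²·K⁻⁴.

T ≈ 199 K

The star's surface emits σT_*⁴; at distance d the flux is S = σT_*⁴(R_*/d)².
S = 5.67×10⁻⁸·(2860)⁴·(2.18×10⁸/2.03×10¹⁰)² = 437.5 W/m².
For an isothermal sphere T⁴ = (1−a)S/(4σ) = 1.582×10⁹ K⁴.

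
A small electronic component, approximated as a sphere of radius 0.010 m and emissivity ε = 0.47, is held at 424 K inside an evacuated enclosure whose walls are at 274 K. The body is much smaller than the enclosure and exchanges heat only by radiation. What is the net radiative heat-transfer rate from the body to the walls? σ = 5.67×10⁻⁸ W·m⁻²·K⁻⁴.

For a small grey body in a large enclosure: P_net = εσA(T_body⁴ − T_wall⁴).
A = 4πr² = 0.001257 m²; T_body⁴ − T_wall⁴ = 3.232×10¹⁰ − 5.636×10⁹ = 2.668×10¹⁰ K⁴.
|P_net| = 0.47·5.67×10⁻⁸·0.001257·2.668×10¹⁰.

P_net ≈ 0.894 W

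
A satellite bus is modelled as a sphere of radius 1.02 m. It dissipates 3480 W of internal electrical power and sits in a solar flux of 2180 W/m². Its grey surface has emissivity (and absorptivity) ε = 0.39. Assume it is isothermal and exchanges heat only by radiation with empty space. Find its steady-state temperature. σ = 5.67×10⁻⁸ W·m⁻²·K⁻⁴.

T ≈ 384 K

At steady state, absorbed solar power + internal power = radiated power.
Absorbed: α·S·A_cross = 0.39·2180·3.269 = 2779 W (cross-section πr²).
Total input = 2779 + 3480 = 6259 W.
Radiated: εσ·A_surf·T⁴ with A_surf = 4πr² = 13.07 m².
T⁴ = 6259/(0.39·5.67×10⁻⁸·13.07) = 2.165×10¹⁰ K⁴.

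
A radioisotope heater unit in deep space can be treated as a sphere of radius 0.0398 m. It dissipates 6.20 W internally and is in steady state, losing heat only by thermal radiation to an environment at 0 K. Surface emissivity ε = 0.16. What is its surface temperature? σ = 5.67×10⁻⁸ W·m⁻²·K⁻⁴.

Steady state: internal power = radiated power, P = εσA T⁴.
Radiating area A = 4πr² = 0.01991 m².
T⁴ = P/(εσA) = 6.20/(0.16·5.67×10⁻⁸·0.01991) = 3.433×10¹⁰ K⁴.
T = (3.433×10¹⁰)^(1/4).

T ≈ 430 K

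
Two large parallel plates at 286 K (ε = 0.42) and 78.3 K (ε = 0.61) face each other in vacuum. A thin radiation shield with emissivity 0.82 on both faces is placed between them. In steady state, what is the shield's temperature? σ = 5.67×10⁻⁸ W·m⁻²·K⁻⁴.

In steady state the net flux on the hot side equals that on the cold side.
σ(T₁⁴−T_s⁴)/D₁ = σ(T_s⁴−T₂⁴)/D₂, with D₁ = 1/ε₁+1/ε_s−1 = 2.600, D₂ = 1/ε_s+1/ε₂−1 = 1.859.
Solve for T_s⁴: T_s⁴ = (D₂·T₁⁴ + D₁·T₂⁴)/(D₁+D₂) = 2.811×10⁹ K⁴.

T_s ≈ 230 K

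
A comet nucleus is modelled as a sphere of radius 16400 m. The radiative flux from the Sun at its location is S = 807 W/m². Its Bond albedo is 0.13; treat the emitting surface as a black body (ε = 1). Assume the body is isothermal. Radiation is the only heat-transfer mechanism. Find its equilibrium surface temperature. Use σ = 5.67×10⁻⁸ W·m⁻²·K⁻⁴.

At equilibrium, absorbed power = emitted power.
Absorbing cross-section = πr² = 8.450×10⁸ m²; emitting surface = 4πr² = 3.380×10⁹ m² (ratio 4).
(1−a)S·A_cross = εσ·A_surf·T⁴  ⇒  T⁴ = (1−a)S/(4σ).
T⁴ = 0.870·807/(4·5.67×10⁻⁸) = 3.096×10⁹ K⁴.
T = (3.096×10⁹)^(1/4).

T ≈ 236 K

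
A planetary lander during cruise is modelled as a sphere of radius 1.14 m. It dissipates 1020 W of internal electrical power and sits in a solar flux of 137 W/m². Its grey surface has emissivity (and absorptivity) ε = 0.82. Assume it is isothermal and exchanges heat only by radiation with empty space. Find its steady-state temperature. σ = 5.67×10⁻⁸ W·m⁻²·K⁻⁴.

At steady state, absorbed solar power + internal power = radiated power.
Absorbed: α·S·A_cross = 0.82·137·4.083 = 458.7 W (cross-section πr²).
Total input = 458.7 + 1020 = 1479 W.
Radiated: εσ·A_surf·T⁴ with A_surf = 4πr² = 16.33 m².
T⁴ = 1479/(0.82·5.67×10⁻⁸·16.33) = 1.947×10⁹ K⁴.

T ≈ 210 K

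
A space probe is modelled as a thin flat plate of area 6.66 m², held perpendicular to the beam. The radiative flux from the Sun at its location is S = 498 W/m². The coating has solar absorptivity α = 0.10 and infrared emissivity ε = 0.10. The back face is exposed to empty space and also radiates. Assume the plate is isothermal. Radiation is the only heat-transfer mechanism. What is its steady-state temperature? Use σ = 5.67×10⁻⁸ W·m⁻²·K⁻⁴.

T ≈ 257 K

At equilibrium, absorbed power = emitted power.
Absorbing cross-section = A = 6.660 m²; emitting surface = 2A = 13.32 m² (ratio 2).
αS·A_cross = εσ·A_surf·T⁴  ⇒  T⁴ = αS/(ε·2σ).
T⁴ = 0.100·498/(0.10·2·5.67×10⁻⁸) = 4.392×10⁹ K⁴.
T = (4.392×10⁹)^(1/4).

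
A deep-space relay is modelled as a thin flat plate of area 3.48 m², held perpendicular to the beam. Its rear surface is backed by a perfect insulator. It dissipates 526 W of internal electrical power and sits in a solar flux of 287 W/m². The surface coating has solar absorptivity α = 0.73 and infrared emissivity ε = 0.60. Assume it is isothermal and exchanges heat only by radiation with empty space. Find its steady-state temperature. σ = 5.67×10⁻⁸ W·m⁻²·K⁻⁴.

T ≈ 321 K

At steady state, absorbed solar power + internal power = radiated power.
Absorbed: α·S·A_cross = 0.73·287·3.480 = 729.1 W (cross-section A).
Total input = 729.1 + 526 = 1255 W.
Radiated: εσ·A_surf·T⁴ with A_surf = A = 3.480 m².
T⁴ = 1255/(0.60·5.67×10⁻⁸·3.480) = 1.060×10¹⁰ K⁴.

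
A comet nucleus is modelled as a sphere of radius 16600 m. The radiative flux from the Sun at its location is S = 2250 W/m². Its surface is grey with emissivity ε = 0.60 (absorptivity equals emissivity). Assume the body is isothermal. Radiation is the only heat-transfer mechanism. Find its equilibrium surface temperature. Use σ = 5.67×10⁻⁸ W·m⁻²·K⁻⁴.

At equilibrium, absorbed power = emitted power.
Absorbing cross-section = πr² = 8.657×10⁸ m²; emitting surface = 4πr² = 3.463×10⁹ m² (ratio 4).
εS·A_cross = εσ·A_surf·T⁴  ⇒  T⁴ = S/(4σ)   (ε cancels).
T⁴ = 2250/(4·5.67×10⁻⁸) = 9.921×10⁹ K⁴.
T = (9.921×10⁹)^(1/4).

T ≈ 316 K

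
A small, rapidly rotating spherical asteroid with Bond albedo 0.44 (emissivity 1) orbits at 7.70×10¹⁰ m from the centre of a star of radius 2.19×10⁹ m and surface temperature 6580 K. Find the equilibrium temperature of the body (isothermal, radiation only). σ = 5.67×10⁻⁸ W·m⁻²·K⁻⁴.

The star's surface emits σT_*⁴; at distance d the flux is S = σT_*⁴(R_*/d)².
S = 5.67×10⁻⁸·(6580)⁴·(2.19×10⁹/7.70×10¹⁰)² = 85980 W/m².
For an isothermal sphere T⁴ = (1−a)S/(4σ) = 2.123×10¹¹ K⁴.

T ≈ 679 K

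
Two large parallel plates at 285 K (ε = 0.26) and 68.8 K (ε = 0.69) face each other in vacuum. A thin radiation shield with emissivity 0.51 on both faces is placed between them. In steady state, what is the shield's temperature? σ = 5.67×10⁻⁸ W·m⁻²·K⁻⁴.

In steady state the net flux on the hot side equals that on the cold side.
σ(T₁⁴−T_s⁴)/D₁ = σ(T_s⁴−T₂⁴)/D₂, with D₁ = 1/ε₁+1/ε_s−1 = 4.807, D₂ = 1/ε_s+1/ε₂−1 = 2.410.
Solve for T_s⁴: T_s⁴ = (D₂·T₁⁴ + D₁·T₂⁴)/(D₁+D₂) = 2.218×10⁹ K⁴.

T_s ≈ 217 K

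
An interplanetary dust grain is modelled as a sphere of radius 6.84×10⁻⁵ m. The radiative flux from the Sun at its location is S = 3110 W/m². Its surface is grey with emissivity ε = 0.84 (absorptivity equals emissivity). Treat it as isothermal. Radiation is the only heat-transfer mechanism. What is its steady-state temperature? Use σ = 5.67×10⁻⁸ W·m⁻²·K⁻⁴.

T ≈ 342 K

At equilibrium, absorbed power = emitted power.
Absorbing cross-section = πr² = 1.470×10⁻⁸ m²; emitting surface = 4πr² = 5.879×10⁻⁸ m² (ratio 4).
εS·A_cross = εσ·A_surf·T⁴  ⇒  T⁴ = S/(4σ)   (ε cancels).
T⁴ = 3110/(4·5.67×10⁻⁸) = 1.371×10¹⁰ K⁴.
T = (1.371×10¹⁰)^(1/4).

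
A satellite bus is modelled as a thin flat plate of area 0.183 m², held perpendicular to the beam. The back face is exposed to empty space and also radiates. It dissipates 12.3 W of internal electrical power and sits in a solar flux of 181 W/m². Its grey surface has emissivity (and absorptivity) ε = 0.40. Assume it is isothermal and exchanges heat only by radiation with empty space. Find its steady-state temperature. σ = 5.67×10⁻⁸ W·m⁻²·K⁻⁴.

T ≈ 236 K

At steady state, absorbed solar power + internal power = radiated power.
Absorbed: α·S·A_cross = 0.40·181·0.1830 = 13.25 W (cross-section A).
Total input = 13.25 + 12.3 = 25.55 W.
Radiated: εσ·A_surf·T⁴ with A_surf = 2A = 0.3660 m².
T⁴ = 25.55/(0.40·5.67×10⁻⁸·0.3660) = 3.078×10⁹ K⁴.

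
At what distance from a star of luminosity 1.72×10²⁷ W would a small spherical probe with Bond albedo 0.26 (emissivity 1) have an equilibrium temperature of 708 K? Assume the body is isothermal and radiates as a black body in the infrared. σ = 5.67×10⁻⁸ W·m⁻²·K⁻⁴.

For an isothermal black-emitting sphere, (1−a)S·πr² = σ·4πr²·T⁴ ⇒ S = 4σT⁴/(1−a).
S = 4·5.67×10⁻⁸·(708)⁴/0.740 = 77010 W/m².
Flux falls as S = L/(4πd²), so d = √(L/(4πS)) = √(1.72×10²⁷/(4π·77010)).

d ≈ 4.22×10¹⁰ m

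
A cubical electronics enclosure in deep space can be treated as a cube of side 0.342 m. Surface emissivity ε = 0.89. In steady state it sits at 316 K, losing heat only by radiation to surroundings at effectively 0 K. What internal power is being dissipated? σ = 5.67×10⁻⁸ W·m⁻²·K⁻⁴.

Steady state: P = εσA T⁴.
A = 6L² = 0.7018 m²; T⁴ = (316)⁴ = 9.971×10⁹ K⁴.
P = 0.89 × 5.67×10⁻⁸ × 0.7018 × 9.971×10⁹.

P ≈ 353 W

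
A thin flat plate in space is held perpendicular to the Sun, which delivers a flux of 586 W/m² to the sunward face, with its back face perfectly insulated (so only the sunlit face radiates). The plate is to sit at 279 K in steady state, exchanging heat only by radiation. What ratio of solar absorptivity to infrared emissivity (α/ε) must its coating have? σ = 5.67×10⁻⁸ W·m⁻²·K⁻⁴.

α/ε ≈ 0.586

Balance: αS·A = εσ·1A·T⁴ ⇒ α/ε = σT⁴/S.
α/ε = 5.67×10⁻⁸·(279)⁴/586 = 5.67×10⁻⁸·6.059×10⁹/586.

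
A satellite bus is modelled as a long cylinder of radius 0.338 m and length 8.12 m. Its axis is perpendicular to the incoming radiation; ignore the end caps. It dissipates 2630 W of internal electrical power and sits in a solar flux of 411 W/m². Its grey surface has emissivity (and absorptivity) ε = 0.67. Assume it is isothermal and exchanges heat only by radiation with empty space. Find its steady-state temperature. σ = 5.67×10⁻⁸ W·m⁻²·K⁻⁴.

T ≈ 282 K

At steady state, absorbed solar power + internal power = radiated power.
Absorbed: α·S·A_cross = 0.67·411·5.489 = 1512 W (cross-section 2rL).
Total input = 1512 + 2630 = 4142 W.
Radiated: εσ·A_surf·T⁴ with A_surf = 2πrL = 17.24 m².
T⁴ = 4142/(0.67·5.67×10⁻⁸·17.24) = 6.322×10⁹ K⁴.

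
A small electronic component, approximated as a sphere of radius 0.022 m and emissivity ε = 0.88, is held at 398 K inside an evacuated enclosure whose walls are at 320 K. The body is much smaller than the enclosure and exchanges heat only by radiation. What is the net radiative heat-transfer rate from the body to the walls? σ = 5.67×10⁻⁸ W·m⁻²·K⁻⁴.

For a small grey body in a large enclosure: P_net = εσA(T_body⁴ − T_wall⁴).
A = 4πr² = 0.006082 m²; T_body⁴ − T_wall⁴ = 2.509×10¹⁰ − 1.049×10¹⁰ = 1.461×10¹⁰ K⁴.
|P_net| = 0.88·5.67×10⁻⁸·0.006082·1.461×10¹⁰.

P_net ≈ 4.43 W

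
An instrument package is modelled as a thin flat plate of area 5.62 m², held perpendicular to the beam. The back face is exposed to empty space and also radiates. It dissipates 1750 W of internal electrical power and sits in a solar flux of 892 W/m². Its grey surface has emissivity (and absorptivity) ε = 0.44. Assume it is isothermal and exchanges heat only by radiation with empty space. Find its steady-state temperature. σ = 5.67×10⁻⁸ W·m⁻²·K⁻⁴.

T ≈ 345 K

At steady state, absorbed solar power + internal power = radiated power.
Absorbed: α·S·A_cross = 0.44·892·5.620 = 2206 W (cross-section A).
Total input = 2206 + 1750 = 3956 W.
Radiated: εσ·A_surf·T⁴ with A_surf = 2A = 11.24 m².
T⁴ = 3956/(0.44·5.67×10⁻⁸·11.24) = 1.411×10¹⁰ K⁴.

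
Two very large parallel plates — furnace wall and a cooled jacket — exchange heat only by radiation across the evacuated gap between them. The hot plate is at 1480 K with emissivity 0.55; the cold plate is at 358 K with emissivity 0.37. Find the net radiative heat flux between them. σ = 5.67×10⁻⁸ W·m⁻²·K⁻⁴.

For two infinite grey parallel plates, q = σ(T₁⁴ − T₂⁴)/(1/ε₁ + 1/ε₂ − 1).
T₁⁴ − T₂⁴ = 4.798×10¹² − 1.643×10¹⁰ = 4.781×10¹² K⁴.
1/ε₁ + 1/ε₂ − 1 = 1.818 + 2.703 − 1 = 3.521.
q = 5.67×10⁻⁸ × 4.781×10¹² / 3.521.

q ≈ 77000 W/m²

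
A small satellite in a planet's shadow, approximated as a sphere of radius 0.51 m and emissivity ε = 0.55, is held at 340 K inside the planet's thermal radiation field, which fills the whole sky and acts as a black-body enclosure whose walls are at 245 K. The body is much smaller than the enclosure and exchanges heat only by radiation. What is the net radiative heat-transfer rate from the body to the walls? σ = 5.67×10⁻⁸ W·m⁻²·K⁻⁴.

P_net ≈ 995 W

For a small grey body in a large enclosure: P_net = εσA(T_body⁴ − T_wall⁴).
A = 4πr² = 3.269 m²; T_body⁴ − T_wall⁴ = 1.336×10¹⁰ − 3.603×10⁹ = 9.760×10⁹ K⁴.
|P_net| = 0.55·5.67×10⁻⁸·3.269·9.760×10⁹.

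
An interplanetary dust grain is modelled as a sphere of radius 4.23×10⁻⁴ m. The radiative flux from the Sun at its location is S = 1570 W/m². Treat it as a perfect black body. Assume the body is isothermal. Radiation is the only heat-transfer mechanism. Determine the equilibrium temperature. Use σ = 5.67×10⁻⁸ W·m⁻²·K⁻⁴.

T ≈ 288 K

At equilibrium, absorbed power = emitted power.
Absorbing cross-section = πr² = 5.621×10⁻⁷ m²; emitting surface = 4πr² = 2.248×10⁻⁶ m² (ratio 4).
S·A_cross = εσ·A_surf·T⁴  ⇒  T⁴ = S/(4σ).
T⁴ = 1.00·1570/(4·5.67×10⁻⁸) = 6.922×10⁹ K⁴.
T = (6.922×10⁹)^(1/4).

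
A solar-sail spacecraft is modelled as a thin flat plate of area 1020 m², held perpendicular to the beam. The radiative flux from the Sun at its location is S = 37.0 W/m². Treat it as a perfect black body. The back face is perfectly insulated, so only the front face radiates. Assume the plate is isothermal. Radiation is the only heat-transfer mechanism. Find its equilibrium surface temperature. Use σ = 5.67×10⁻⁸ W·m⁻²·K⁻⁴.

T ≈ 160 K

At equilibrium, absorbed power = emitted power.
Absorbing cross-section = A = 1020 m²; emitting surface = A = 1020 m² (ratio 1).
S·A_cross = εσ·A_surf·T⁴  ⇒  T⁴ = S/(1σ).
T⁴ = 1.00·37.0/(1·5.67×10⁻⁸) = 6.526×10⁸ K⁴.
T = (6.526×10⁸)^(1/4).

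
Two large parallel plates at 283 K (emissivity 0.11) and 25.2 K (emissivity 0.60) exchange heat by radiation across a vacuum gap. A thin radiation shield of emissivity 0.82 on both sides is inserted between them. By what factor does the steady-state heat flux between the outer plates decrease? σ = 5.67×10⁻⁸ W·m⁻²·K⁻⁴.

factor ≈ 1.15

Without shield: q₀ = σΔ(T⁴)/(1/ε₁+1/ε₂−1) with denominator 9.758.
With shield the two gaps are in series; the resistances add: (1/ε₁+1/ε_s−1)+(1/ε_s+1/ε₂−1) = 9.310+1.886 = 11.20.
Heat-flux ratio q₀/q = 11.20/9.758.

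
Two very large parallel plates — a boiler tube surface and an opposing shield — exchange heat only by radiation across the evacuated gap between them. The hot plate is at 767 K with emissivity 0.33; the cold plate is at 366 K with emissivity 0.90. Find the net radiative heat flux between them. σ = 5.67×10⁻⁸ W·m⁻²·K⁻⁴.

For two infinite grey parallel plates, q = σ(T₁⁴ − T₂⁴)/(1/ε₁ + 1/ε₂ − 1).
T₁⁴ − T₂⁴ = 3.461×10¹¹ − 1.794×10¹⁰ = 3.281×10¹¹ K⁴.
1/ε₁ + 1/ε₂ − 1 = 3.030 + 1.111 − 1 = 3.141.
q = 5.67×10⁻⁸ × 3.281×10¹¹ / 3.141.

q ≈ 5920 W/m²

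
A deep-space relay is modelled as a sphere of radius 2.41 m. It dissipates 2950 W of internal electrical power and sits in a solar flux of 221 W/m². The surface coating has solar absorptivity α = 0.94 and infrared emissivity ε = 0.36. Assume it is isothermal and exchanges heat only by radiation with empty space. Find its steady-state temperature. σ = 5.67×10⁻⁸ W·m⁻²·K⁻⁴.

T ≈ 259 K

At steady state, absorbed solar power + internal power = radiated power.
Absorbed: α·S·A_cross = 0.94·221·18.25 = 3791 W (cross-section πr²).
Total input = 3791 + 2950 = 6741 W.
Radiated: εσ·A_surf·T⁴ with A_surf = 4πr² = 72.99 m².
T⁴ = 6741/(0.36·5.67×10⁻⁸·72.99) = 4.524×10⁹ K⁴.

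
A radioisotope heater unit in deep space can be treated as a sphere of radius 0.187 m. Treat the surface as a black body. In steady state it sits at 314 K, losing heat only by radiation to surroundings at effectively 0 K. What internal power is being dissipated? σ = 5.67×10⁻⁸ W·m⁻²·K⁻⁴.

Steady state: P = εσA T⁴.
A = 4πr² = 0.4394 m²; T⁴ = (314)⁴ = 9.721×10⁹ K⁴.
P = 1.0 × 5.67×10⁻⁸ × 0.4394 × 9.721×10⁹.

P ≈ 242 W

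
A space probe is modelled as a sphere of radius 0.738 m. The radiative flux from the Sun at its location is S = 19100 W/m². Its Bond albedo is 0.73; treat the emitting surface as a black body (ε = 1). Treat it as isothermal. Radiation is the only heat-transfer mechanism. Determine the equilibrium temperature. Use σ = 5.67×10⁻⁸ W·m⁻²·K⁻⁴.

At equilibrium, absorbed power = emitted power.
Absorbing cross-section = πr² = 1.711 m²; emitting surface = 4πr² = 6.844 m² (ratio 4).
(1−a)S·A_cross = εσ·A_surf·T⁴  ⇒  T⁴ = (1−a)S/(4σ).
T⁴ = 0.270·19100/(4·5.67×10⁻⁸) = 2.274×10¹⁰ K⁴.
T = (2.274×10¹⁰)^(1/4).

T ≈ 388 K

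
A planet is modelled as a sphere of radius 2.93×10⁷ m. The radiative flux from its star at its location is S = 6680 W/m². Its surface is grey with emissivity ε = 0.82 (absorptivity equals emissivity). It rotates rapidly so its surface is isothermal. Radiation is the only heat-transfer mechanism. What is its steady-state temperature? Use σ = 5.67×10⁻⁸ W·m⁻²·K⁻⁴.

At equilibrium, absorbed power = emitted power.
Absorbing cross-section = πr² = 2.697×10¹⁵ m²; emitting surface = 4πr² = 1.079×10¹⁶ m² (ratio 4).
εS·A_cross = εσ·A_surf·T⁴  ⇒  T⁴ = S/(4σ)   (ε cancels).
T⁴ = 6680/(4·5.67×10⁻⁸) = 2.945×10¹⁰ K⁴.
T = (2.945×10¹⁰)^(1/4).

T ≈ 414 K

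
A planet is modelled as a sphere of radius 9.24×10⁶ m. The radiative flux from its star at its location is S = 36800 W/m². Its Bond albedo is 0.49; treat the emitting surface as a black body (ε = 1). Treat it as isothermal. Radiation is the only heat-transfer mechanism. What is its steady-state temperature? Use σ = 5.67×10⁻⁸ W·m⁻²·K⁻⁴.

At equilibrium, absorbed power = emitted power.
Absorbing cross-section = πr² = 2.682×10¹⁴ m²; emitting surface = 4πr² = 1.073×10¹⁵ m² (ratio 4).
(1−a)S·A_cross = εσ·A_surf·T⁴  ⇒  T⁴ = (1−a)S/(4σ).
T⁴ = 0.510·36800/(4·5.67×10⁻⁸) = 8.275×10¹⁰ K⁴.
T = (8.275×10¹⁰)^(1/4).

T ≈ 536 K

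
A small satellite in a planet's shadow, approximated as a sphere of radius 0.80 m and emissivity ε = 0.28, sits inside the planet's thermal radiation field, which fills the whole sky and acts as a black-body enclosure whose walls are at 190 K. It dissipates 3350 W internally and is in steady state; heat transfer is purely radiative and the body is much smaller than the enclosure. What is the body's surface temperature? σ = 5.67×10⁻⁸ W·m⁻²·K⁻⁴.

For a small grey body in a large enclosure, net radiated power = εσA(T⁴ − T_w⁴).
Steady state: P = εσA(T⁴ − T_w⁴) with A = 4πr² = 8.042 m².
T⁴ = P/(εσA) + T_w⁴ = 3350/(0.28·5.67×10⁻⁸·8.042) + (190)⁴
    = 2.624×10¹⁰ + 1.303×10⁹ = 2.754×10¹⁰ K⁴.

T ≈ 407 K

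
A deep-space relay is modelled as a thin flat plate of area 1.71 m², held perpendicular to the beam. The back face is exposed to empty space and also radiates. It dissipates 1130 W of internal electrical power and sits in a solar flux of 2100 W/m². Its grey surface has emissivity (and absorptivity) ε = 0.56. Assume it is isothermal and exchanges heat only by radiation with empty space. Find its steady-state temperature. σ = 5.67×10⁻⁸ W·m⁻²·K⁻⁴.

At steady state, absorbed solar power + internal power = radiated power.
Absorbed: α·S·A_cross = 0.56·2100·1.710 = 2011 W (cross-section A).
Total input = 2011 + 1130 = 3141 W.
Radiated: εσ·A_surf·T⁴ with A_surf = 2A = 3.420 m².
T⁴ = 3141/(0.56·5.67×10⁻⁸·3.420) = 2.892×10¹⁰ K⁴.

T ≈ 412 K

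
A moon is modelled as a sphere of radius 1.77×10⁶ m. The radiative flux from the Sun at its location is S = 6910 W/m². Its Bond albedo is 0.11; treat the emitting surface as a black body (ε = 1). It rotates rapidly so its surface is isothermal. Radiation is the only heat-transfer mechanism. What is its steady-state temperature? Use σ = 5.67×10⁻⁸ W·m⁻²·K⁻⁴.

T ≈ 406 K

At equilibrium, absorbed power = emitted power.
Absorbing cross-section = πr² = 9.842×10¹² m²; emitting surface = 4πr² = 3.937×10¹³ m² (ratio 4).
(1−a)S·A_cross = εσ·A_surf·T⁴  ⇒  T⁴ = (1−a)S/(4σ).
T⁴ = 0.890·6910/(4·5.67×10⁻⁸) = 2.712×10¹⁰ K⁴.
T = (2.712×10¹⁰)^(1/4).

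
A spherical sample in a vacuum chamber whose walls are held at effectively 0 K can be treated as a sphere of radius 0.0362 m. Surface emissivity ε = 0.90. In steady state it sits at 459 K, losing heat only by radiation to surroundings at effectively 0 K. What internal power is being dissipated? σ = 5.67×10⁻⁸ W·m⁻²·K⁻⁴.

Steady state: P = εσA T⁴.
A = 4πr² = 0.01647 m²; T⁴ = (459)⁴ = 4.439×10¹⁰ K⁴.
P = 0.90 × 5.67×10⁻⁸ × 0.01647 × 4.439×10¹⁰.

P ≈ 37.3 W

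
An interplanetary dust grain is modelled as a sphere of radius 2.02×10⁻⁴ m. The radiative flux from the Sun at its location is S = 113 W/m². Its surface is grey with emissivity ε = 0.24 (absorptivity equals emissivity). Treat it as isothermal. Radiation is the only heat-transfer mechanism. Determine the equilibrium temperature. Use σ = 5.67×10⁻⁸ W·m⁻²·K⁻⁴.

At equilibrium, absorbed power = emitted power.
Absorbing cross-section = πr² = 1.282×10⁻⁷ m²; emitting surface = 4πr² = 5.128×10⁻⁷ m² (ratio 4).
εS·A_cross = εσ·A_surf·T⁴  ⇒  T⁴ = S/(4σ)   (ε cancels).
T⁴ = 113/(4·5.67×10⁻⁸) = 4.982×10⁸ K⁴.
T = (4.982×10⁸)^(1/4).

T ≈ 149 K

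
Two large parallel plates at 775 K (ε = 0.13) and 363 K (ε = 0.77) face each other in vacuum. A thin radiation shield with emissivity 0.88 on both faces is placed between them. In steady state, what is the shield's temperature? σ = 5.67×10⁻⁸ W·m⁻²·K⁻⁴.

T_s ≈ 515 K

In steady state the net flux on the hot side equals that on the cold side.
σ(T₁⁴−T_s⁴)/D₁ = σ(T_s⁴−T₂⁴)/D₂, with D₁ = 1/ε₁+1/ε_s−1 = 7.829, D₂ = 1/ε_s+1/ε₂−1 = 1.435.
Solve for T_s⁴: T_s⁴ = (D₂·T₁⁴ + D₁·T₂⁴)/(D₁+D₂) = 7.056×10¹⁰ K⁴.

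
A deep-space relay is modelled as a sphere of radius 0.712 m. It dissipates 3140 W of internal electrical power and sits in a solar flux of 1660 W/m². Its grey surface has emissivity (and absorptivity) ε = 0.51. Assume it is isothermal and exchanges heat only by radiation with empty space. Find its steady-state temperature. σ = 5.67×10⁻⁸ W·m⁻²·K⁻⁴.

At steady state, absorbed solar power + internal power = radiated power.
Absorbed: α·S·A_cross = 0.51·1660·1.593 = 1348 W (cross-section πr²).
Total input = 1348 + 3140 = 4488 W.
Radiated: εσ·A_surf·T⁴ with A_surf = 4πr² = 6.370 m².
T⁴ = 4488/(0.51·5.67×10⁻⁸·6.370) = 2.436×10¹⁰ K⁴.

T ≈ 395 K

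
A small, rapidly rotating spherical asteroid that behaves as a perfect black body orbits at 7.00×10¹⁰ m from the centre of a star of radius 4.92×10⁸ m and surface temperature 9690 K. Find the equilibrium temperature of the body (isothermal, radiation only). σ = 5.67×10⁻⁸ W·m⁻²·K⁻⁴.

T ≈ 574 K

The star's surface emits σT_*⁴; at distance d the flux is S = σT_*⁴(R_*/d)².
S = 5.67×10⁻⁸·(9690)⁴·(4.92×10⁸/7.00×10¹⁰)² = 24700 W/m².
For an isothermal sphere T⁴ = (1−a)S/(4σ) = 1.089×10¹¹ K⁴.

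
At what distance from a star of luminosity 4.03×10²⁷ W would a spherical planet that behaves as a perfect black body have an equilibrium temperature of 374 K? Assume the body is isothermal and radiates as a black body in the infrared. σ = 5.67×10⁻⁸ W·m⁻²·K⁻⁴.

For an isothermal black-emitting sphere, (1−a)S·πr² = σ·4πr²·T⁴ ⇒ S = 4σT⁴/(1−a).
S = 4·5.67×10⁻⁸·(374)⁴/1.00 = 4437 W/m².
Flux falls as S = L/(4πd²), so d = √(L/(4πS)) = √(4.03×10²⁷/(4π·4437)).

d ≈ 2.69×10¹¹ m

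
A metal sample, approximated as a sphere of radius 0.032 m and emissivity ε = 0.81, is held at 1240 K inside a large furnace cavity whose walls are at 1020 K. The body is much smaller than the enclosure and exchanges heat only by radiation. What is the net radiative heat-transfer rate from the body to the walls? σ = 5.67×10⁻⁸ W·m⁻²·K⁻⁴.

P_net ≈ 758 W

For a small grey body in a large enclosure: P_net = εσA(T_body⁴ − T_wall⁴).
A = 4πr² = 0.01287 m²; T_body⁴ − T_wall⁴ = 2.364×10¹² − 1.082×10¹² = 1.282×10¹² K⁴.
|P_net| = 0.81·5.67×10⁻⁸·0.01287·1.282×10¹².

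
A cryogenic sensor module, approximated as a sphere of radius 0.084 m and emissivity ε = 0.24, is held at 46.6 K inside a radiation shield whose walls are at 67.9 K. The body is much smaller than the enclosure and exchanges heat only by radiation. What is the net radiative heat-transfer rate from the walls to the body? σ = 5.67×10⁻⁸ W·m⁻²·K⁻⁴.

P_net ≈ 0.0200 W

For a small grey body in a large enclosure: P_net = εσA(T_body⁴ − T_wall⁴).
A = 4πr² = 0.08867 m²; T_body⁴ − T_wall⁴ = 4.716×10⁶ − 2.126×10⁷ = -1.654×10⁷ K⁴.
|P_net| = 0.24·5.67×10⁻⁸·0.08867·1.654×10⁷.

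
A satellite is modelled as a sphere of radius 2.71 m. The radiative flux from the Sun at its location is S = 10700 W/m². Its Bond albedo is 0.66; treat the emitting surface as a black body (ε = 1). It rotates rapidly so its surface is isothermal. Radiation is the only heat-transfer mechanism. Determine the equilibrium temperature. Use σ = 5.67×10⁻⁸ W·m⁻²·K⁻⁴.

At equilibrium, absorbed power = emitted power.
Absorbing cross-section = πr² = 23.07 m²; emitting surface = 4πr² = 92.29 m² (ratio 4).
(1−a)S·A_cross = εσ·A_surf·T⁴  ⇒  T⁴ = (1−a)S/(4σ).
T⁴ = 0.340·10700/(4·5.67×10⁻⁸) = 1.604×10¹⁰ K⁴.
T = (1.604×10¹⁰)^(1/4).

T ≈ 356 K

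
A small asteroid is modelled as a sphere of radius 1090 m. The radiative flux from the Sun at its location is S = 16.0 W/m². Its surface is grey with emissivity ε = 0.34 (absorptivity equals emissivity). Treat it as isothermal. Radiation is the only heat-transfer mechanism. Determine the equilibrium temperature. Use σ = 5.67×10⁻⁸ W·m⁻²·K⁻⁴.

T ≈ 91.6 K

At equilibrium, absorbed power = emitted power.
Absorbing cross-section = πr² = 3.733×10⁶ m²; emitting surface = 4πr² = 1.493×10⁷ m² (ratio 4).
εS·A_cross = εσ·A_surf·T⁴  ⇒  T⁴ = S/(4σ)   (ε cancels).
T⁴ = 16.0/(4·5.67×10⁻⁸) = 7.055×10⁷ K⁴.
T = (7.055×10⁷)^(1/4).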